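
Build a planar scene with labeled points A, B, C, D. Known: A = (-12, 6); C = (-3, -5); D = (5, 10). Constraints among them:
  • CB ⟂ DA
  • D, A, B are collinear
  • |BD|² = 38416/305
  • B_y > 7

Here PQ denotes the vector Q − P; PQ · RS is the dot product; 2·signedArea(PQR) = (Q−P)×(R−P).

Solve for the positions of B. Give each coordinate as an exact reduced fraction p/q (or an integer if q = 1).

B = (-1807/305, 2266/305)

1. B_x = -1807/305  [D, A, B are collinear ∩ CB ⟂ DA]
2. B_y = 2266/305  [D, A, B are collinear ∩ CB ⟂ DA]
   → B = (-1807/305, 2266/305)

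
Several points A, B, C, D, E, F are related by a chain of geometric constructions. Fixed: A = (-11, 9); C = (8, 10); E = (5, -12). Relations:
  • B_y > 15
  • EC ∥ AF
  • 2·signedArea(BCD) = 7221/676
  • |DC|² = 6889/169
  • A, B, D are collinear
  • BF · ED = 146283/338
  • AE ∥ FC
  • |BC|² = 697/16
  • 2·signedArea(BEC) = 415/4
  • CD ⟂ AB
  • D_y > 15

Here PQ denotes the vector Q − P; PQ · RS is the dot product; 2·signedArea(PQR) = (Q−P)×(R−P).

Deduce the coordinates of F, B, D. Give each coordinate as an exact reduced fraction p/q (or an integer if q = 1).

B = (4, 61/4)
D = (937/169, 2686/169)
F = (-8, 31)

1. F_x = -8  [AE ∥ FC ∩ EC ∥ AF]
2. F_y = 31  [AE ∥ FC ∩ EC ∥ AF]
   → F = (-8, 31)
3. B_x = 4  [line -22·x + 3·y + 169/4 = 0 ∩ |BC|² = 697/16]
4. B_y = 61/4  [line -22·x + 3·y + 169/4 = 0 ∩ |BC|² = 697/16]
   → B = (4, 61/4)
5. D_x = 937/169  [A, B, D are collinear ∩ CD ⟂ AB]
6. D_y = 2686/169  [A, B, D are collinear ∩ CD ⟂ AB]
   → D = (937/169, 2686/169)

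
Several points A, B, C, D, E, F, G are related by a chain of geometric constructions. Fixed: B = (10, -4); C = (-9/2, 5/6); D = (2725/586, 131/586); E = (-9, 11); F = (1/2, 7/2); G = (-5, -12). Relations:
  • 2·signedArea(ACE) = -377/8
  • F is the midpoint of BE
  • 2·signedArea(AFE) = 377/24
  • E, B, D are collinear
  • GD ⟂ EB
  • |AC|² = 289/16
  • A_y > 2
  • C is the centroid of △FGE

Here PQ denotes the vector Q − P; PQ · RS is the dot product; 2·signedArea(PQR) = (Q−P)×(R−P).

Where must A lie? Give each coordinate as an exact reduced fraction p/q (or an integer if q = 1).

A = (-3/4, 17/6)

1. A_x = -3/4  [2·signedArea(ACE) = -377/8 ∩ 2·signedArea(AFE) = 377/24]
2. A_y = 17/6  [2·signedArea(ACE) = -377/8 ∩ 2·signedArea(AFE) = 377/24]
   → A = (-3/4, 17/6)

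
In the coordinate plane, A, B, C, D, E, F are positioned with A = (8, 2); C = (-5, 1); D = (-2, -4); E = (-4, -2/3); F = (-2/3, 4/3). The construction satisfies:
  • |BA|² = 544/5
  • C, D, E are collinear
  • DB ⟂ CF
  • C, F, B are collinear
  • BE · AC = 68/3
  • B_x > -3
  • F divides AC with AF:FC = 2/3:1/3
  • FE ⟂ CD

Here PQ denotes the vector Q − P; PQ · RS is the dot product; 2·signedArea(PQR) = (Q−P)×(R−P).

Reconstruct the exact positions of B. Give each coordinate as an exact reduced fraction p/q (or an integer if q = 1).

B = (-12/5, 6/5)

1. B_x = -12/5  [C, F, B are collinear ∩ DB ⟂ CF]
2. B_y = 6/5  [C, F, B are collinear ∩ DB ⟂ CF]
   → B = (-12/5, 6/5)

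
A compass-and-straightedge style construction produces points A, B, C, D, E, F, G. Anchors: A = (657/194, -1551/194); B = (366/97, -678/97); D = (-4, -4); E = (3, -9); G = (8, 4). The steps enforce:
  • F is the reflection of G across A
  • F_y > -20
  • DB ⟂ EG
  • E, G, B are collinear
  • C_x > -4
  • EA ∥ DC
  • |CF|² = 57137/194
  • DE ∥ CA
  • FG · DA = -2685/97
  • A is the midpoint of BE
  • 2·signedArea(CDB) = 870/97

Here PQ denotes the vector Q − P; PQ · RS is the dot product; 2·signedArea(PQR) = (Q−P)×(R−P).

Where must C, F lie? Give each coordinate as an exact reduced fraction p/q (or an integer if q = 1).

1. C_x = -701/194  [DE ∥ CA ∩ EA ∥ DC]
2. C_y = -581/194  [DE ∥ CA ∩ EA ∥ DC]
   → C = (-701/194, -581/194)
3. F_x = -119/97  [F is the reflection of G across A]
4. F_y = -1939/97  [F is the reflection of G across A]
   → F = (-119/97, -1939/97)

C = (-701/194, -581/194)
F = (-119/97, -1939/97)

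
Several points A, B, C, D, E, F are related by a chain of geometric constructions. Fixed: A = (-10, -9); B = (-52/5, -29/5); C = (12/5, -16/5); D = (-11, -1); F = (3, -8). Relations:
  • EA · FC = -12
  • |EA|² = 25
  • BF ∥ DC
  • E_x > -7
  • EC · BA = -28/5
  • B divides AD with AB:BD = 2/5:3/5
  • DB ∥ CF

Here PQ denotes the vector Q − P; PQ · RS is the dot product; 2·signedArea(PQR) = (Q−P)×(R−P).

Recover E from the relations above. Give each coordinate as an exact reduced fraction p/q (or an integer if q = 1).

1. E_x = -6  [line -2/5·x + 16/5·y + 84/5 = 0 ∩ |EA|² = 25]
2. E_y = -6  [line -2/5·x + 16/5·y + 84/5 = 0 ∩ |EA|² = 25]
   → E = (-6, -6)

E = (-6, -6)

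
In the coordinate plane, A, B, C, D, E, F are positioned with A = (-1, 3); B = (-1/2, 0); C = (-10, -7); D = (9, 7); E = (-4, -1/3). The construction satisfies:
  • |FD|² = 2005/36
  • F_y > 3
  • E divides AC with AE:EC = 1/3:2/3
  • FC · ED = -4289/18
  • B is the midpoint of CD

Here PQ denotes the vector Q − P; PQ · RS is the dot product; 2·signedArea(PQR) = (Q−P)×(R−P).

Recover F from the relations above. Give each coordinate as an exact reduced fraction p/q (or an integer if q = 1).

1. F_x = 5/2  [line -13·x + -22/3·y + 1025/18 = 0 ∩ |FD|² = 2005/36]
2. F_y = 10/3  [line -13·x + -22/3·y + 1025/18 = 0 ∩ |FD|² = 2005/36]
   → F = (5/2, 10/3)

F = (5/2, 10/3)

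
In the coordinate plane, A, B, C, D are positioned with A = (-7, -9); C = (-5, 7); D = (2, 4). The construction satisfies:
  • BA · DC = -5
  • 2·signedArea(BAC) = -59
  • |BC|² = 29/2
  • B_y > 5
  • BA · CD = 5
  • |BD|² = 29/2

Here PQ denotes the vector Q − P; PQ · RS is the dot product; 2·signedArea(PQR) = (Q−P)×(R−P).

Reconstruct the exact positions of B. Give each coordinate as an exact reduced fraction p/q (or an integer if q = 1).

B = (-3/2, 11/2)

1. B_x = -3/2  [BA · CD = 5 ∩ 2·signedArea(BAC) = -59]
2. B_y = 11/2  [BA · CD = 5 ∩ 2·signedArea(BAC) = -59]
   → B = (-3/2, 11/2)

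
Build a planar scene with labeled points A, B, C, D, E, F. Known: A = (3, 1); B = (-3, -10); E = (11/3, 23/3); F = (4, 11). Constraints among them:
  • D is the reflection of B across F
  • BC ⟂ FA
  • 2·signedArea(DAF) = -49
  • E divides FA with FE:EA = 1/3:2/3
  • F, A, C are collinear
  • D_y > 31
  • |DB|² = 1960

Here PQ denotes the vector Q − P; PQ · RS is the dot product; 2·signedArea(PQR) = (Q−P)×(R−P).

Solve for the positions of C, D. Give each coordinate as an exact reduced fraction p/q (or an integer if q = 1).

C = (187/101, -1059/101)
D = (11, 32)

1. C_x = 187/101  [F, A, C are collinear ∩ BC ⟂ FA]
2. C_y = -1059/101  [F, A, C are collinear ∩ BC ⟂ FA]
   → C = (187/101, -1059/101)
3. D_x = 11  [D is the reflection of B across F]
4. D_y = 32  [D is the reflection of B across F]
   → D = (11, 32)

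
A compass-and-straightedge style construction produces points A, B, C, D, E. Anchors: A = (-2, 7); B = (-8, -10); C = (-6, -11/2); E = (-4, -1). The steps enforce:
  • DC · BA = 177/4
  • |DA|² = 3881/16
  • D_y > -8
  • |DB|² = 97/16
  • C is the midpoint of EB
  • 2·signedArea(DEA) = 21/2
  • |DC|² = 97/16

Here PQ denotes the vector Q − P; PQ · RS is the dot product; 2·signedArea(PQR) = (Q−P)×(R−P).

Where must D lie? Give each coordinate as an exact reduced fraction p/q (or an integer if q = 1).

1. D_x = -7  [2·signedArea(DEA) = 21/2 ∩ DC · BA = 177/4]
2. D_y = -31/4  [2·signedArea(DEA) = 21/2 ∩ DC · BA = 177/4]
   → D = (-7, -31/4)

D = (-7, -31/4)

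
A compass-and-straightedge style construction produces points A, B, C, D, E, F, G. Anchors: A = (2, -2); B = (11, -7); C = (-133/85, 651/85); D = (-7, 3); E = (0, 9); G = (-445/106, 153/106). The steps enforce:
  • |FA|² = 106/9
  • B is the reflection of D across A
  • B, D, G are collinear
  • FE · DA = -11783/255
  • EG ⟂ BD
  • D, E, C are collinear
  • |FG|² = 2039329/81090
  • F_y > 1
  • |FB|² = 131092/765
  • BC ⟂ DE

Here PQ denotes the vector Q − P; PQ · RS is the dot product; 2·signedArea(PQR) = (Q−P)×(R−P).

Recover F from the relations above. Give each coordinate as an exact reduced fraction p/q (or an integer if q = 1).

F = (69/85, 311/255)

1. F_x = 69/85  [line -9·x + 5·y + 308/255 = 0 ∩ |FG|² = 2039329/81090]
2. F_y = 311/255  [line -9·x + 5·y + 308/255 = 0 ∩ |FG|² = 2039329/81090]
   → F = (69/85, 311/255)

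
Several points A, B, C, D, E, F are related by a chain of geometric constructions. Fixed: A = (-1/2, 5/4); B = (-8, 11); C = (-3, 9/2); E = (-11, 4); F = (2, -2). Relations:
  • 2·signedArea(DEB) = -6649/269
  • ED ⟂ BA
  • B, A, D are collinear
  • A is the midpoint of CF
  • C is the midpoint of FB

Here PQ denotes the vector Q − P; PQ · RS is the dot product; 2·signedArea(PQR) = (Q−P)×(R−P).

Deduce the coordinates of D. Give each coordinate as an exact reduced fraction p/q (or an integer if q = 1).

D = (-1542/269, 2166/269)

1. D_x = -1542/269  [B, A, D are collinear ∩ ED ⟂ BA]
2. D_y = 2166/269  [B, A, D are collinear ∩ ED ⟂ BA]
   → D = (-1542/269, 2166/269)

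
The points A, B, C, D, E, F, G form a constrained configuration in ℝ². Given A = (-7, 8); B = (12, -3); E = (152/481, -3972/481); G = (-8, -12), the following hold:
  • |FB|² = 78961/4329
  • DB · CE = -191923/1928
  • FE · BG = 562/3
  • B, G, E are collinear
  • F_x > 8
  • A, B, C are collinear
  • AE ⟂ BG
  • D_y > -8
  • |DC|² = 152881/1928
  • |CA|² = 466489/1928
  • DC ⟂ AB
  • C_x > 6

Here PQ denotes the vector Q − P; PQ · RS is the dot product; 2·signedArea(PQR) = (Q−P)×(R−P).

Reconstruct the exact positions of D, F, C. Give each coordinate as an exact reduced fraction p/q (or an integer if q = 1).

C = (6229/964, 199/964)
D = (2, -15/2)
F = (11696/1443, -2286/481)

1. F_x = 11696/1443  [line 20·x + 9·y + -358/3 = 0 ∩ |FB|² = 78961/4329]
2. F_y = -2286/481  [line 20·x + 9·y + -358/3 = 0 ∩ |FB|² = 78961/4329]
   → F = (11696/1443, -2286/481)
3. C_x = 6229/964  [line 11·x + 19·y + -75 = 0 ∩ |CA|² = 466489/1928]
4. C_y = 199/964  [line 11·x + 19·y + -75 = 0 ∩ |CA|² = 466489/1928]
   → C = (6229/964, 199/964)
5. D_x = 2  [DB · CE = -191923/1928 ∩ DC ⟂ AB]
6. D_y = -15/2  [DB · CE = -191923/1928 ∩ DC ⟂ AB]
   → D = (2, -15/2)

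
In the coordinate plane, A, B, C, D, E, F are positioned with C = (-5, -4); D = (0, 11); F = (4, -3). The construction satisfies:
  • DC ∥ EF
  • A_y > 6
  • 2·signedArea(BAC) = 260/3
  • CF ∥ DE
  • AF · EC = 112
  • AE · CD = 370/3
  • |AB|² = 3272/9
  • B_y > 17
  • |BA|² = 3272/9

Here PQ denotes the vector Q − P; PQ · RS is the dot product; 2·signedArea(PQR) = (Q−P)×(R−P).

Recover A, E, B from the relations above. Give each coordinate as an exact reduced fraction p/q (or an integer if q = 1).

A = (4/3, 19/3)
B = (50/3, 53/3)
E = (9, 12)

1. E_x = 9  [DC ∥ EF ∩ CF ∥ DE]
2. E_y = 12  [DC ∥ EF ∩ CF ∥ DE]
   → E = (9, 12)
3. A_x = 4/3  [AE · CD = 370/3 ∩ AF · EC = 112]
4. A_y = 19/3  [AE · CD = 370/3 ∩ AF · EC = 112]
   → A = (4/3, 19/3)
5. B_x = 50/3  [line 31/3·x + -19/3·y + -181/3 = 0 ∩ |AB|² = 3272/9]
6. B_y = 53/3  [line 31/3·x + -19/3·y + -181/3 = 0 ∩ |AB|² = 3272/9]
   → B = (50/3, 53/3)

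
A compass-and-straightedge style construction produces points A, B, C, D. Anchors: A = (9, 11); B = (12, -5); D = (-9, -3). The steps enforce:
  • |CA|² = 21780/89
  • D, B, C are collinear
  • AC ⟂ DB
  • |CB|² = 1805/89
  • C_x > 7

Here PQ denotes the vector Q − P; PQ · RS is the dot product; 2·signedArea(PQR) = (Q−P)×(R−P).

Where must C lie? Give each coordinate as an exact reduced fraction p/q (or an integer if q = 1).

C = (669/89, -407/89)

1. C_x = 669/89  [D, B, C are collinear ∩ AC ⟂ DB]
2. C_y = -407/89  [D, B, C are collinear ∩ AC ⟂ DB]
   → C = (669/89, -407/89)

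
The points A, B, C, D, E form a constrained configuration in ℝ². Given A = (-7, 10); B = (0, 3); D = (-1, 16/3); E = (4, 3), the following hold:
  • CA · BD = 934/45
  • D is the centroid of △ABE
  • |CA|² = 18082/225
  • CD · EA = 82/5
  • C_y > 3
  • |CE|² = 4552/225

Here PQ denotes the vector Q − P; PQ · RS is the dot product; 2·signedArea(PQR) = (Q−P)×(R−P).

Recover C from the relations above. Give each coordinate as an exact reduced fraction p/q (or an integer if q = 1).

1. C_x = -2/5  [CD · EA = 82/5 ∩ CA · BD = 934/45]
2. C_y = 59/15  [CD · EA = 82/5 ∩ CA · BD = 934/45]
   → C = (-2/5, 59/15)

C = (-2/5, 59/15)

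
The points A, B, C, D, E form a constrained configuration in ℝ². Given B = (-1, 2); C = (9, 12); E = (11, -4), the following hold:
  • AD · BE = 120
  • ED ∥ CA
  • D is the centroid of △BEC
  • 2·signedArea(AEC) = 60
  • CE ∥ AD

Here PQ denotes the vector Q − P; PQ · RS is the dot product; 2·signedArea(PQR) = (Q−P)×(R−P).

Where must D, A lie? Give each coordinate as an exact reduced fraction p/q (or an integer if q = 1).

A = (13/3, 58/3)
D = (19/3, 10/3)

1. D_x = 19/3  [D is the centroid of △BEC]
2. D_y = 10/3  [D is the centroid of △BEC]
   → D = (19/3, 10/3)
3. A_x = 13/3  [CE ∥ AD ∩ ED ∥ CA]
4. A_y = 58/3  [CE ∥ AD ∩ ED ∥ CA]
   → A = (13/3, 58/3)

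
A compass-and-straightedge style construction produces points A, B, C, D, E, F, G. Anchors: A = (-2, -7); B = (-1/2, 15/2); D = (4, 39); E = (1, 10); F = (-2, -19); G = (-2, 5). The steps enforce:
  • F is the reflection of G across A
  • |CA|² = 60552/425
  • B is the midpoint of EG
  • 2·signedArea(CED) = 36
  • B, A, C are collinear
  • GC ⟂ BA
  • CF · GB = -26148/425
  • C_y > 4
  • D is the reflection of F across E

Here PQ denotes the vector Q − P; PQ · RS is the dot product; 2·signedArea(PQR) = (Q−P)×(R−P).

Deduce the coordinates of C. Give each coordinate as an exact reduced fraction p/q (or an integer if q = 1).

C = (-328/425, 2071/425)

1. C_x = -328/425  [B, A, C are collinear ∩ GC ⟂ BA]
2. C_y = 2071/425  [B, A, C are collinear ∩ GC ⟂ BA]
   → C = (-328/425, 2071/425)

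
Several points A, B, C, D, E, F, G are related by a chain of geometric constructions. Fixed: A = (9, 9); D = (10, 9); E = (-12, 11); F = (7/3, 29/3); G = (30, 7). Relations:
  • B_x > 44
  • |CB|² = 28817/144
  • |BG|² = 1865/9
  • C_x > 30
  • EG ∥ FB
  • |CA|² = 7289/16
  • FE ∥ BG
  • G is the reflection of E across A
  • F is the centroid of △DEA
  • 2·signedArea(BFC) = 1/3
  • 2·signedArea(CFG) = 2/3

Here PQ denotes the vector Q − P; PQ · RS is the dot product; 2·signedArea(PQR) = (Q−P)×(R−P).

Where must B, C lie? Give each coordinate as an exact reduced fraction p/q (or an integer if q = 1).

1. B_x = 133/3  [FE ∥ BG ∩ EG ∥ FB]
2. B_y = 17/3  [FE ∥ BG ∩ EG ∥ FB]
   → B = (133/3, 17/3)
3. C_x = 121/4  [2·signedArea(CFG) = 2/3 ∩ 2·signedArea(BFC) = 1/3]
4. C_y = 7  [2·signedArea(CFG) = 2/3 ∩ 2·signedArea(BFC) = 1/3]
   → C = (121/4, 7)

B = (133/3, 17/3)
C = (121/4, 7)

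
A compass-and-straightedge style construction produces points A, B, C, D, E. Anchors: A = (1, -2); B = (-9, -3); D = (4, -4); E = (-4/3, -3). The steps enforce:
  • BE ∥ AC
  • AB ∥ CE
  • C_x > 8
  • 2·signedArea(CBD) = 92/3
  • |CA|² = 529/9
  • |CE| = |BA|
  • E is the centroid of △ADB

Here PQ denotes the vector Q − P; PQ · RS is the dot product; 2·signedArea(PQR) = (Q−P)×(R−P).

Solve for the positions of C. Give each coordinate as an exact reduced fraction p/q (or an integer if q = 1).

C = (26/3, -2)

1. C_x = 26/3  [AB ∥ CE ∩ BE ∥ AC]
2. C_y = -2  [AB ∥ CE ∩ BE ∥ AC]
   → C = (26/3, -2)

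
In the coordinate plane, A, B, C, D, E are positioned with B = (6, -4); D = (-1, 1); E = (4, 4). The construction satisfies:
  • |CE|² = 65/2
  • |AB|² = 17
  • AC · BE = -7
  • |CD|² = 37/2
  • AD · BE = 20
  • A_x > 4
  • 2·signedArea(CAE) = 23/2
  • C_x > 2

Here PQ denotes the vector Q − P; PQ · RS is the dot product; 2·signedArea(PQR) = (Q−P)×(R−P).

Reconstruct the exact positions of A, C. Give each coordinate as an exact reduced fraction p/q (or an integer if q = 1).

1. A_x = 5  [line 2·x + -8·y + -10 = 0 ∩ |AB|² = 17]
2. A_y = 0  [line 2·x + -8·y + -10 = 0 ∩ |AB|² = 17]
   → A = (5, 0)
3. C_x = 5/2  [2·signedArea(CAE) = 23/2 ∩ AC · BE = -7]
4. C_y = -3/2  [2·signedArea(CAE) = 23/2 ∩ AC · BE = -7]
   → C = (5/2, -3/2)

A = (5, 0)
C = (5/2, -3/2)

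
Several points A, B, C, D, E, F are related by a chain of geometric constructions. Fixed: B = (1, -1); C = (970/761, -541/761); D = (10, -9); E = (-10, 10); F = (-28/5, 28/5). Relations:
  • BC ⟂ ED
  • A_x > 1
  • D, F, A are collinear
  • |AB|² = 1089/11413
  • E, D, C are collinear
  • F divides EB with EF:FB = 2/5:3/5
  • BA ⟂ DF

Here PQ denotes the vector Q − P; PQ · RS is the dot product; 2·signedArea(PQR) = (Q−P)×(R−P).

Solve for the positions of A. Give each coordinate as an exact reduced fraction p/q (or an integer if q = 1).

1. A_x = 13822/11413  [D, F, A are collinear ∩ BA ⟂ DF]
2. A_y = -8839/11413  [D, F, A are collinear ∩ BA ⟂ DF]
   → A = (13822/11413, -8839/11413)

A = (13822/11413, -8839/11413)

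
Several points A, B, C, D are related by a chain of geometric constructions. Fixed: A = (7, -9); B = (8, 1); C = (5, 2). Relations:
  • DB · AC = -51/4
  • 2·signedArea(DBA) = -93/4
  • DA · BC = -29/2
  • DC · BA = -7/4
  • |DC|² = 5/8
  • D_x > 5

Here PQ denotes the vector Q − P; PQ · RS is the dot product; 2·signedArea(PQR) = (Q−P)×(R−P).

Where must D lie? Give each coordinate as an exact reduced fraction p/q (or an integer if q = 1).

1. D_x = 23/4  [DC · BA = -7/4 ∩ 2·signedArea(DBA) = -93/4]
2. D_y = 7/4  [DC · BA = -7/4 ∩ 2·signedArea(DBA) = -93/4]
   → D = (23/4, 7/4)

D = (23/4, 7/4)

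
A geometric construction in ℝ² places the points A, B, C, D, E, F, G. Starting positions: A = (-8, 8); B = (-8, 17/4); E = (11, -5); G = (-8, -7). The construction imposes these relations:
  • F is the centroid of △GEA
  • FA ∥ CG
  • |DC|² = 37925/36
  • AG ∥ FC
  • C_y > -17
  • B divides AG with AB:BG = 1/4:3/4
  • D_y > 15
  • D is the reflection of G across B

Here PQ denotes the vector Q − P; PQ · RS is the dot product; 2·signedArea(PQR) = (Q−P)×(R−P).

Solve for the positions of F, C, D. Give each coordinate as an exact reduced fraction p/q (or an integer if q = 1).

C = (-5/3, -49/3)
D = (-8, 31/2)
F = (-5/3, -4/3)

1. F_x = -5/3  [F is the centroid of △GEA]
2. F_y = -4/3  [F is the centroid of △GEA]
   → F = (-5/3, -4/3)
3. C_x = -5/3  [FA ∥ CG ∩ AG ∥ FC]
4. C_y = -49/3  [FA ∥ CG ∩ AG ∥ FC]
   → C = (-5/3, -49/3)
5. D_x = -8  [D is the reflection of G across B]
6. D_y = 31/2  [D is the reflection of G across B]
   → D = (-8, 31/2)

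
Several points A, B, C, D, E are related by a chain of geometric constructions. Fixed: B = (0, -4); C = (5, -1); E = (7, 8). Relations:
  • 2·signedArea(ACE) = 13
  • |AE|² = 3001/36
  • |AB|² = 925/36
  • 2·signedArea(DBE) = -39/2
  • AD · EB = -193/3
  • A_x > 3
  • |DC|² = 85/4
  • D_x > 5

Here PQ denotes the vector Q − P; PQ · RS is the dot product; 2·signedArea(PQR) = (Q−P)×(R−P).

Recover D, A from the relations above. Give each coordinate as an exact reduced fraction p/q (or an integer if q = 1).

A = (11/3, -1/2)
D = (6, 7/2)

1. D_x = 6  [line -12·x + 7·y + 95/2 = 0 ∩ |DC|² = 85/4]
2. D_y = 7/2  [line -12·x + 7·y + 95/2 = 0 ∩ |DC|² = 85/4]
   → D = (6, 7/2)
3. A_x = 11/3  [2·signedArea(ACE) = 13 ∩ AD · EB = -193/3]
4. A_y = -1/2  [2·signedArea(ACE) = 13 ∩ AD · EB = -193/3]
   → A = (11/3, -1/2)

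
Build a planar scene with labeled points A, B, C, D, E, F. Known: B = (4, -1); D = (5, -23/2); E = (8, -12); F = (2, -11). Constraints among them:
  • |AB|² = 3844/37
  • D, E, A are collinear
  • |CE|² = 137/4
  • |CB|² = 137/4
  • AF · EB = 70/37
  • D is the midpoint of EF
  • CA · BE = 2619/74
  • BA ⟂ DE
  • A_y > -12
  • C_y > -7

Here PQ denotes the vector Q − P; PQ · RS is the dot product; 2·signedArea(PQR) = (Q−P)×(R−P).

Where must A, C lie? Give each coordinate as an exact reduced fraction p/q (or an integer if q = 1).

A = (86/37, -409/37)
C = (6, -13/2)

1. A_x = 86/37  [D, E, A are collinear ∩ BA ⟂ DE]
2. A_y = -409/37  [D, E, A are collinear ∩ BA ⟂ DE]
   → A = (86/37, -409/37)
3. C_x = 6  [line -4·x + 11·y + 191/2 = 0 ∩ |CE|² = 137/4]
4. C_y = -13/2  [line -4·x + 11·y + 191/2 = 0 ∩ |CE|² = 137/4]
   → C = (6, -13/2)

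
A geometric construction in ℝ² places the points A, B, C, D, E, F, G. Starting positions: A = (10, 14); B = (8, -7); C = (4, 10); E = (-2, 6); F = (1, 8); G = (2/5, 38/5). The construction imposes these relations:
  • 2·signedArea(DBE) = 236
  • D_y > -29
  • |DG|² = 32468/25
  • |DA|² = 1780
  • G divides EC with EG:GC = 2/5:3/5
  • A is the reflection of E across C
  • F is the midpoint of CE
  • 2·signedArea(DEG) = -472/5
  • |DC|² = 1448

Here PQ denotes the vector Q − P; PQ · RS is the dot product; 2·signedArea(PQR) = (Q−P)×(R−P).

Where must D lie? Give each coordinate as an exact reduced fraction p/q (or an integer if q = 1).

1. D_x = 6  [2·signedArea(DEG) = -472/5 ∩ 2·signedArea(DBE) = 236]
2. D_y = -28  [2·signedArea(DEG) = -472/5 ∩ 2·signedArea(DBE) = 236]
   → D = (6, -28)

D = (6, -28)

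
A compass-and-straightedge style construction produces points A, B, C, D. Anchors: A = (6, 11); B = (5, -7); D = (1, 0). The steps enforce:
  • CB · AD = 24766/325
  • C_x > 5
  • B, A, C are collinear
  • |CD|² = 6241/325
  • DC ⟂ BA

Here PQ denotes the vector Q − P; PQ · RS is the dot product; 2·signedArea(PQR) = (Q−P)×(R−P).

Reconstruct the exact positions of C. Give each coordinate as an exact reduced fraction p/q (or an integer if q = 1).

C = (1747/325, -79/325)

1. C_x = 1747/325  [B, A, C are collinear ∩ DC ⟂ BA]
2. C_y = -79/325  [B, A, C are collinear ∩ DC ⟂ BA]
   → C = (1747/325, -79/325)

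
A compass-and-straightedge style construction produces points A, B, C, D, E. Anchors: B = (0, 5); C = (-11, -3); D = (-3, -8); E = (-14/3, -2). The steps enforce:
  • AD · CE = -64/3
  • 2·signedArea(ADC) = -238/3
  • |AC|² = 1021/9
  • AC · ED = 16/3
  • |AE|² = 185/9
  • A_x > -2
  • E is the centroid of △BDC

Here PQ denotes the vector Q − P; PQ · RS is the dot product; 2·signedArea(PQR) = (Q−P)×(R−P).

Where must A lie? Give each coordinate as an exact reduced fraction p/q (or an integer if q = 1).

A = (-1, 2/3)

1. A_x = -1  [2·signedArea(ADC) = -238/3 ∩ AC · ED = 16/3]
2. A_y = 2/3  [2·signedArea(ADC) = -238/3 ∩ AC · ED = 16/3]
   → A = (-1, 2/3)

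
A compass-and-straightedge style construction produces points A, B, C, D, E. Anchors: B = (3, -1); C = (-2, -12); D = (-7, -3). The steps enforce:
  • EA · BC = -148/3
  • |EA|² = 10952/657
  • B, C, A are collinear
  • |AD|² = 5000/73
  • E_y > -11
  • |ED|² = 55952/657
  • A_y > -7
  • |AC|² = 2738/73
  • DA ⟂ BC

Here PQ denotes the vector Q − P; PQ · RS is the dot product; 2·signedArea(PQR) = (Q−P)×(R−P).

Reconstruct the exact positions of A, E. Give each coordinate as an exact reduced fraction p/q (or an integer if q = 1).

1. A_x = 39/73  [B, C, A are collinear ∩ DA ⟂ BC]
2. A_y = -469/73  [B, C, A are collinear ∩ DA ⟂ BC]
   → A = (39/73, -469/73)
3. E_x = -253/219  [line 5·x + 11·y + 352/3 = 0 ∩ |EA|² = 10952/657]
4. E_y = -2221/219  [line 5·x + 11·y + 352/3 = 0 ∩ |EA|² = 10952/657]
   → E = (-253/219, -2221/219)

A = (39/73, -469/73)
E = (-253/219, -2221/219)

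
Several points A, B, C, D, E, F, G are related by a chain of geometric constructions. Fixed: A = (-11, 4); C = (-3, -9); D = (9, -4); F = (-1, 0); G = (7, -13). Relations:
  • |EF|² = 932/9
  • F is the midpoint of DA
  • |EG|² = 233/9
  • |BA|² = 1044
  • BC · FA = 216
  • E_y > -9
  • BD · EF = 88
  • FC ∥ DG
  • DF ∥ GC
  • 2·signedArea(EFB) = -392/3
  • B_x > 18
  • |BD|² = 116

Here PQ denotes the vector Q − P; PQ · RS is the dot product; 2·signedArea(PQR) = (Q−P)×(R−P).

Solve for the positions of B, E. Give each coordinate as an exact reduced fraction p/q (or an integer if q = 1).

1. B_x = 19  [line 10·x + -4·y + -222 = 0 ∩ |BA|² = 1044]
2. B_y = -8  [line 10·x + -4·y + -222 = 0 ∩ |BA|² = 1044]
   → B = (19, -8)
3. E_x = 13/3  [BD · EF = 88 ∩ 2·signedArea(EFB) = -392/3]
4. E_y = -26/3  [BD · EF = 88 ∩ 2·signedArea(EFB) = -392/3]
   → E = (13/3, -26/3)

B = (19, -8)
E = (13/3, -26/3)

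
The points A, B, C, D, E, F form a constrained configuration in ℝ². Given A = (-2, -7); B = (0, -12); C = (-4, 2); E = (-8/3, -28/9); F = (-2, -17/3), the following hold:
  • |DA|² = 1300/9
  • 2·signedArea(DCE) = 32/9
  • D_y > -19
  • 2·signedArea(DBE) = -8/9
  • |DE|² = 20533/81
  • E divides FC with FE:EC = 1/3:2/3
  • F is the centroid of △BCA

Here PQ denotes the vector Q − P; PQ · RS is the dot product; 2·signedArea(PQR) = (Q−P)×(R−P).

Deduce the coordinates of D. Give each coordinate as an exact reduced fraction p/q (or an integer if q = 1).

1. D_x = 2  [2·signedArea(DBE) = -8/9 ∩ 2·signedArea(DCE) = 32/9]
2. D_y = -55/3  [2·signedArea(DBE) = -8/9 ∩ 2·signedArea(DCE) = 32/9]
   → D = (2, -55/3)

D = (2, -55/3)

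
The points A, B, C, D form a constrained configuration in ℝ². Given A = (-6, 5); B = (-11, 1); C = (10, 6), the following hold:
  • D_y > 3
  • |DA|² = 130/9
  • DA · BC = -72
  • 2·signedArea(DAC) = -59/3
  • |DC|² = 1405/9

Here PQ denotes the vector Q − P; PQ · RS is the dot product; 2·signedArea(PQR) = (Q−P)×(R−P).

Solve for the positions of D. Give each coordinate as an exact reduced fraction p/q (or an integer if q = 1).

1. D_x = -7/3  [2·signedArea(DAC) = -59/3 ∩ DA · BC = -72]
2. D_y = 4  [2·signedArea(DAC) = -59/3 ∩ DA · BC = -72]
   → D = (-7/3, 4)

D = (-7/3, 4)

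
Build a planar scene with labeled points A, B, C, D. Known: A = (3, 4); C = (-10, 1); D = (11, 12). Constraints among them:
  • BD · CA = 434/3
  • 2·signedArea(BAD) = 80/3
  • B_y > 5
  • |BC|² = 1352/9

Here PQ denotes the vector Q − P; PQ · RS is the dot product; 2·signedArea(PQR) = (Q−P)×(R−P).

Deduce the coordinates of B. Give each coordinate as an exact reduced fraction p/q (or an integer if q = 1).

B = (4/3, 17/3)

1. B_x = 4/3  [2·signedArea(BAD) = 80/3 ∩ BD · CA = 434/3]
2. B_y = 17/3  [2·signedArea(BAD) = 80/3 ∩ BD · CA = 434/3]
   → B = (4/3, 17/3)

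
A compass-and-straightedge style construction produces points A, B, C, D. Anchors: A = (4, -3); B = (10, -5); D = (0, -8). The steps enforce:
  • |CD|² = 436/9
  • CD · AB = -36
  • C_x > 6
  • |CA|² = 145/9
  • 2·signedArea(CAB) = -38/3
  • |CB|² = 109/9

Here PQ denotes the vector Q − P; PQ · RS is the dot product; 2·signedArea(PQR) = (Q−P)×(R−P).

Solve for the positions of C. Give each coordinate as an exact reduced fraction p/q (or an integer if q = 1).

C = (20/3, -6)

1. C_x = 20/3  [2·signedArea(CAB) = -38/3 ∩ CD · AB = -36]
2. C_y = -6  [2·signedArea(CAB) = -38/3 ∩ CD · AB = -36]
   → C = (20/3, -6)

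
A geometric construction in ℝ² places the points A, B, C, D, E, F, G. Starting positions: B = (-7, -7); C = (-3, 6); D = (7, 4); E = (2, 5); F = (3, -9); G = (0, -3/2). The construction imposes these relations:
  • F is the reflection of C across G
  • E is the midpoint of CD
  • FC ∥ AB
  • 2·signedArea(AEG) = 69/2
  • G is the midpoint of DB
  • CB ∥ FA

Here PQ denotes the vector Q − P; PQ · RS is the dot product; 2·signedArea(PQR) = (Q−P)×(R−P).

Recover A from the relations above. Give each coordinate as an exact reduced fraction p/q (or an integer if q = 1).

A = (-1, -22)

1. A_x = -1  [FC ∥ AB ∩ CB ∥ FA]
2. A_y = -22  [FC ∥ AB ∩ CB ∥ FA]
   → A = (-1, -22)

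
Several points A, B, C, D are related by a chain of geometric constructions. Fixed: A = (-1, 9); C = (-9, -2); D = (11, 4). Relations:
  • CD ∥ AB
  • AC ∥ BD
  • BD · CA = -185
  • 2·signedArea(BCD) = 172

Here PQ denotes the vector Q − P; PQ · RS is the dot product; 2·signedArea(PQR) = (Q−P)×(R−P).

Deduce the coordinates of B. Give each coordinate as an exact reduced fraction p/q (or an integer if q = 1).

B = (19, 15)

1. B_x = 19  [AC ∥ BD ∩ CD ∥ AB]
2. B_y = 15  [AC ∥ BD ∩ CD ∥ AB]
   → B = (19, 15)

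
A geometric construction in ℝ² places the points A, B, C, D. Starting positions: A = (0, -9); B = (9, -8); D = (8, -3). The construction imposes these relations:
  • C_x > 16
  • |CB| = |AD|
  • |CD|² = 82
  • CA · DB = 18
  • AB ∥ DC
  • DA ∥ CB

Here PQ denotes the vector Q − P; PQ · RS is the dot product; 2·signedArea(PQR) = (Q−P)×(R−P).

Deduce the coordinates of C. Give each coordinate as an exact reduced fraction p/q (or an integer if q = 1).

C = (17, -2)

1. C_x = 17  [DA ∥ CB ∩ AB ∥ DC]
2. C_y = -2  [DA ∥ CB ∩ AB ∥ DC]
   → C = (17, -2)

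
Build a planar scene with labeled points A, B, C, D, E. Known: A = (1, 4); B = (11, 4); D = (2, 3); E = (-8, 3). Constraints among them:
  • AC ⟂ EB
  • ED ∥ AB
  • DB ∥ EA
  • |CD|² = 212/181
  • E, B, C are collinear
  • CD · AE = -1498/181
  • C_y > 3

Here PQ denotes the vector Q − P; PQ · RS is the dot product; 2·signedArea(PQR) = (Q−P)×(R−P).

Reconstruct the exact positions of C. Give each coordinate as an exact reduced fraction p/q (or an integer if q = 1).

1. C_x = 186/181  [E, B, C are collinear ∩ AC ⟂ EB]
2. C_y = 629/181  [E, B, C are collinear ∩ AC ⟂ EB]
   → C = (186/181, 629/181)

C = (186/181, 629/181)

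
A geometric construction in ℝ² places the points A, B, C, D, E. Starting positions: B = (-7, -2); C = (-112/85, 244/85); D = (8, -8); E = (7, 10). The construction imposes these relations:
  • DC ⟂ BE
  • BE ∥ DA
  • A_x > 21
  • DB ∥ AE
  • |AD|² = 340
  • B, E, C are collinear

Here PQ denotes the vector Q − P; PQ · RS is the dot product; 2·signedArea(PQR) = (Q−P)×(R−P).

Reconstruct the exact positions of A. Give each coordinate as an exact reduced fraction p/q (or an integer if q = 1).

A = (22, 4)

1. A_x = 22  [DB ∥ AE ∩ BE ∥ DA]
2. A_y = 4  [DB ∥ AE ∩ BE ∥ DA]
   → A = (22, 4)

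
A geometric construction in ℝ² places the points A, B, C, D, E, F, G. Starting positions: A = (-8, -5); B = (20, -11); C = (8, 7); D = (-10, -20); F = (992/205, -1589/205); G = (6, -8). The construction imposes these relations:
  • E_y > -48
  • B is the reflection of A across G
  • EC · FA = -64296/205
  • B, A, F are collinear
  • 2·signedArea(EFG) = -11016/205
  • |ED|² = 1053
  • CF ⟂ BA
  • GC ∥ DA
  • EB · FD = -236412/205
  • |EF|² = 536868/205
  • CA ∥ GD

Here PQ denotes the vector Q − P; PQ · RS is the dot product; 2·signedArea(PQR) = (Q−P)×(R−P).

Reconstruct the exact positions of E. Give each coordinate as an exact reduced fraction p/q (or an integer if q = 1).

E = (-28, -47)

1. E_x = -28  [2·signedArea(EFG) = -11016/205 ∩ EB · FD = -236412/205]
2. E_y = -47  [2·signedArea(EFG) = -11016/205 ∩ EB · FD = -236412/205]
   → E = (-28, -47)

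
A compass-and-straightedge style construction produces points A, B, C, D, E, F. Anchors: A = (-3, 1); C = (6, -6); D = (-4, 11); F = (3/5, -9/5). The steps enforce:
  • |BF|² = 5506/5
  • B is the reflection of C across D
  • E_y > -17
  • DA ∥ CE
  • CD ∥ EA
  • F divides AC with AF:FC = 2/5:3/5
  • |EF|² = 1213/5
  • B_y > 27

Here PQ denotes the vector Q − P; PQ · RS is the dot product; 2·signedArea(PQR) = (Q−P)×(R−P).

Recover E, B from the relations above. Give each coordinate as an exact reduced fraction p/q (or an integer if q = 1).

B = (-14, 28)
E = (7, -16)

1. E_x = 7  [CD ∥ EA ∩ DA ∥ CE]
2. E_y = -16  [CD ∥ EA ∩ DA ∥ CE]
   → E = (7, -16)
3. B_x = -14  [B is the reflection of C across D]
4. B_y = 28  [B is the reflection of C across D]
   → B = (-14, 28)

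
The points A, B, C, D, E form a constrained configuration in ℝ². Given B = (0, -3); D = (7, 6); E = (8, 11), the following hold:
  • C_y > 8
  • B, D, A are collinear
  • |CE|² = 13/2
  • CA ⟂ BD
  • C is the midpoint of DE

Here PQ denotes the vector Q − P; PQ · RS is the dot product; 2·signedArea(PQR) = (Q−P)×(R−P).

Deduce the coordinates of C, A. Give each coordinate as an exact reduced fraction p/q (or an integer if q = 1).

1. C_x = 15/2  [C is the midpoint of DE]
2. C_y = 17/2  [C is the midpoint of DE]
   → C = (15/2, 17/2)
3. A_x = 42/5  [B, D, A are collinear ∩ CA ⟂ BD]
4. A_y = 39/5  [B, D, A are collinear ∩ CA ⟂ BD]
   → A = (42/5, 39/5)

A = (42/5, 39/5)
C = (15/2, 17/2)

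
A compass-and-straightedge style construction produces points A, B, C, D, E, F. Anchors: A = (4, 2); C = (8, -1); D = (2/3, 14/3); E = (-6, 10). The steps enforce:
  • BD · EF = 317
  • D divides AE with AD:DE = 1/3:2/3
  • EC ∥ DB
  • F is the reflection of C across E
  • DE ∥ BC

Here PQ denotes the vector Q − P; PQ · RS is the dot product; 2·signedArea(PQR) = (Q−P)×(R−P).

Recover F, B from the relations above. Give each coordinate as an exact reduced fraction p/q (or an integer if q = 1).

B = (44/3, -19/3)
F = (-20, 21)

1. F_x = -20  [F is the reflection of C across E]
2. F_y = 21  [F is the reflection of C across E]
   → F = (-20, 21)
3. B_x = 44/3  [DE ∥ BC ∩ EC ∥ DB]
4. B_y = -19/3  [DE ∥ BC ∩ EC ∥ DB]
   → B = (44/3, -19/3)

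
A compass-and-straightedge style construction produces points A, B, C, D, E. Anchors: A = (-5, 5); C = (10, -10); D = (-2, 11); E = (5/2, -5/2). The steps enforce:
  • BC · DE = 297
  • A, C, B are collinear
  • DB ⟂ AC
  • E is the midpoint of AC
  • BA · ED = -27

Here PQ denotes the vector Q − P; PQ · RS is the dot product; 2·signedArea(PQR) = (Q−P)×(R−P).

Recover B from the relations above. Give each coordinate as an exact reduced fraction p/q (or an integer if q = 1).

B = (-13/2, 13/2)

1. B_x = -13/2  [A, C, B are collinear ∩ DB ⟂ AC]
2. B_y = 13/2  [A, C, B are collinear ∩ DB ⟂ AC]
   → B = (-13/2, 13/2)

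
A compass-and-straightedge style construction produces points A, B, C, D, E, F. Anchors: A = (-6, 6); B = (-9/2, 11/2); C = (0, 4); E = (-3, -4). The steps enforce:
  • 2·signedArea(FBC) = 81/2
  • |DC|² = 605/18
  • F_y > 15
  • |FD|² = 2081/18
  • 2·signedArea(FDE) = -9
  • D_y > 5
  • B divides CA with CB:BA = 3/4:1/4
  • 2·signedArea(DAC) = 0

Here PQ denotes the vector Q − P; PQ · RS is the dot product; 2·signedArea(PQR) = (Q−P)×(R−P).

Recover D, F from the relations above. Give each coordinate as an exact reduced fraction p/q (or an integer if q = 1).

1. D_x = -11/2  [line 2·x + 6·y + -24 = 0 ∩ |DC|² = 605/18]
2. D_y = 35/6  [line 2·x + 6·y + -24 = 0 ∩ |DC|² = 605/18]
   → D = (-11/2, 35/6)
3. F_x = -9  [2·signedArea(FBC) = 81/2 ∩ 2·signedArea(FDE) = -9]
4. F_y = 16  [2·signedArea(FBC) = 81/2 ∩ 2·signedArea(FDE) = -9]
   → F = (-9, 16)

D = (-11/2, 35/6)
F = (-9, 16)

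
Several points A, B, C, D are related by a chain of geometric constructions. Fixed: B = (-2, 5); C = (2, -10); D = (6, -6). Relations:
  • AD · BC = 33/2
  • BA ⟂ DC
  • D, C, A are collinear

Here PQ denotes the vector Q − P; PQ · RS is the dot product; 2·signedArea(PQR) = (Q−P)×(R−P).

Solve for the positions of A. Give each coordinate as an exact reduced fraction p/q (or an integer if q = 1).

1. A_x = 15/2  [D, C, A are collinear ∩ BA ⟂ DC]
2. A_y = -9/2  [D, C, A are collinear ∩ BA ⟂ DC]
   → A = (15/2, -9/2)

A = (15/2, -9/2)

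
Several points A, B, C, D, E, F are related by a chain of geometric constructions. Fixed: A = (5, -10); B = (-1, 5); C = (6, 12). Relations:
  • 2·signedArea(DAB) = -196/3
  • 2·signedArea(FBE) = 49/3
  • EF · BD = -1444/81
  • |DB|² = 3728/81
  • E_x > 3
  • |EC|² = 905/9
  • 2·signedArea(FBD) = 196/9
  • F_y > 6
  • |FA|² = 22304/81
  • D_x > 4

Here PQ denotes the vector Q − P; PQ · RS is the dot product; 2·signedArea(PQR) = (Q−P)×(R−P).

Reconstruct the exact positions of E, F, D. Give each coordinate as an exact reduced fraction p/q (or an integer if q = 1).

D = (43/9, 13/9)
E = (10/3, 7/3)
F = (25/9, 58/9)

1. D_x = 43/9  [line -15·x + -6·y + 241/3 = 0 ∩ |DB|² = 3728/81]
2. D_y = 13/9  [line -15·x + -6·y + 241/3 = 0 ∩ |DB|² = 3728/81]
   → D = (43/9, 13/9)
3. F_x = 25/9  [line 32/9·x + 52/9·y + -424/9 = 0 ∩ |FA|² = 22304/81]
4. F_y = 58/9  [line 32/9·x + 52/9·y + -424/9 = 0 ∩ |FA|² = 22304/81]
   → F = (25/9, 58/9)
5. E_x = 10/3  [EF · BD = -1444/81 ∩ 2·signedArea(FBE) = 49/3]
6. E_y = 7/3  [EF · BD = -1444/81 ∩ 2·signedArea(FBE) = 49/3]
   → E = (10/3, 7/3)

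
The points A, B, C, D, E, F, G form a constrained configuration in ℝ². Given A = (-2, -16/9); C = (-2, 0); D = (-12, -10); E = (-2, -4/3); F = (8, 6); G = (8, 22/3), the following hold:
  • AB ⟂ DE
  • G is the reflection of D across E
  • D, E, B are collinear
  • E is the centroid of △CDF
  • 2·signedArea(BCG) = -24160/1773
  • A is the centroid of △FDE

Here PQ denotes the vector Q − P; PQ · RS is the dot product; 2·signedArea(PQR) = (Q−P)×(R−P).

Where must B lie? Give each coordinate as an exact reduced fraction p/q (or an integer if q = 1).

1. B_x = -1312/591  [D, E, B are collinear ∩ AB ⟂ DE]
2. B_y = -2702/1773  [D, E, B are collinear ∩ AB ⟂ DE]
   → B = (-1312/591, -2702/1773)

B = (-1312/591, -2702/1773)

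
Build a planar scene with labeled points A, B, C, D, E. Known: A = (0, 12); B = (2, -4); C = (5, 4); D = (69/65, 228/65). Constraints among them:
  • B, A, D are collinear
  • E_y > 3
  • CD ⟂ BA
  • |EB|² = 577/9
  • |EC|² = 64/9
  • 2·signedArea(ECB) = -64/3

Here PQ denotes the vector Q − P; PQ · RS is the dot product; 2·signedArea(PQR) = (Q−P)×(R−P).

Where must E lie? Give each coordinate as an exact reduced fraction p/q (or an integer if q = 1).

1. E_x = 7/3  [line 8·x + -3·y + -20/3 = 0 ∩ |EB|² = 577/9]
2. E_y = 4  [line 8·x + -3·y + -20/3 = 0 ∩ |EB|² = 577/9]
   → E = (7/3, 4)

E = (7/3, 4)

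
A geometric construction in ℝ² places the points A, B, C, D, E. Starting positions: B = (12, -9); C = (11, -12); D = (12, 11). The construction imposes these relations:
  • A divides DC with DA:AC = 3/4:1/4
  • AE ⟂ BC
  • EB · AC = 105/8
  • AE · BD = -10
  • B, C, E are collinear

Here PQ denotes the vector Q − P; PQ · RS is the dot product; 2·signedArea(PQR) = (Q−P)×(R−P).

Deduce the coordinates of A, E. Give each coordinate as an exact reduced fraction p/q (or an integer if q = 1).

1. A_x = 45/4  [A divides DC with DA:AC = 3/4:1/4]
2. A_y = -25/4  [A divides DC with DA:AC = 3/4:1/4]
   → A = (45/4, -25/4)
3. E_x = 51/4  [B, C, E are collinear ∩ AE ⟂ BC]
4. E_y = -27/4  [B, C, E are collinear ∩ AE ⟂ BC]
   → E = (51/4, -27/4)

A = (45/4, -25/4)
E = (51/4, -27/4)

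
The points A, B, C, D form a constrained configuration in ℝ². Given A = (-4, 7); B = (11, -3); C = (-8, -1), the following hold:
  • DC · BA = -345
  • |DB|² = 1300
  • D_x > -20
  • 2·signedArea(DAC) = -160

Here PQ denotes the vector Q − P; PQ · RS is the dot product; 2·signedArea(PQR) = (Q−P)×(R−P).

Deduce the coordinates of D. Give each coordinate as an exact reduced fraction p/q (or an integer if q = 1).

1. D_x = -19  [2·signedArea(DAC) = -160 ∩ DC · BA = -345]
2. D_y = 17  [2·signedArea(DAC) = -160 ∩ DC · BA = -345]
   → D = (-19, 17)

D = (-19, 17)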